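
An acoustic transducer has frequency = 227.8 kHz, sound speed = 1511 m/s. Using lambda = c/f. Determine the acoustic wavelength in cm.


lambda = c/f = 1511 / 227800 = 0.0066 m = 0.66 cm

0.66 cm


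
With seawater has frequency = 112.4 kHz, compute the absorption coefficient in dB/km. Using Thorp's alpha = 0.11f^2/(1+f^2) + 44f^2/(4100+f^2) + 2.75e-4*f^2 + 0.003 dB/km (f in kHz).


f^2 = 12633.76
alpha = 0.11*12633.76/(1+12633.76) + 44*12633.76/(4100+12633.76) + 2.75e-4*12633.76 + 0.003 = 36.807

36.807 dB/km


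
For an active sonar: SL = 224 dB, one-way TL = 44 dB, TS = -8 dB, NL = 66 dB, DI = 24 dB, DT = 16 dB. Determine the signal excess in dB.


SE = SL - 2*TL + TS - NL + DI - DT = 224 - 2*44 + (-8) - 66 + 24 - 16 = 70

70 dB


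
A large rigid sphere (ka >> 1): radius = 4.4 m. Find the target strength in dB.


6.85 dB


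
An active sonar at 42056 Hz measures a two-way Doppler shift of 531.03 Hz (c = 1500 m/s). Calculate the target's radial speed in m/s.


From fd = 2*f*v/c, v = c*fd/(2*f) = 1500 * 531.03 / (2*42056) = 9.47

9.47 m/s


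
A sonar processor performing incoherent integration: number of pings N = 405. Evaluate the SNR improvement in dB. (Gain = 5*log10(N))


Gain = 5*log10(405) = 13.04

13.04 dB


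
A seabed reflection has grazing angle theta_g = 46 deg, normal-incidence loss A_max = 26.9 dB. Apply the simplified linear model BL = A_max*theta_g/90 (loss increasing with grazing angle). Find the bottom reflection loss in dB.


BL = A_max * theta_g / 90 = 26.9 * 46 / 90 = 13.75

13.75 dB


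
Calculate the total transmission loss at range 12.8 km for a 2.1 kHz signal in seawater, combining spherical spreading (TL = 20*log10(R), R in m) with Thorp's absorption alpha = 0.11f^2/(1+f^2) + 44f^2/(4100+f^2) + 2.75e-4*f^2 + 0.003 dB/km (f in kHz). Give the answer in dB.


Step 1 (Thorp): alpha = 0.11*4.41/(1+4.41) + 44*4.41/(4100+4.41) + 2.75e-4*4.41 + 0.003 = 0.1412 dB/km
Step 2: TL_spread = 20*log10(12800) = 82.14 dB
Step 3: TL_abs = alpha*R = 0.1412 * 12.8 = 1.81 dB
Step 4: TL_total = 82.14 + 1.81 = 83.95

83.95 dB


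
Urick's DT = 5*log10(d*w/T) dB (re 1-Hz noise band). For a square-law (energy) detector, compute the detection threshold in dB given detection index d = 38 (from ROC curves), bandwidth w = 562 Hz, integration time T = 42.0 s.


DT = 5*log10(d*w/T) = 5*log10(38 * 562 / 42.0) = 5*log10(508.48) = 13.53

13.53 dB


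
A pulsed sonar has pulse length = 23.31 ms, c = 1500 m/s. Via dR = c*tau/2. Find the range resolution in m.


dR = c*tau/2 = 1500 * 23.31e-3 / 2 = 17.4825

17.4825 m


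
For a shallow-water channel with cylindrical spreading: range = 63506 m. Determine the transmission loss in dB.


48.03 dB


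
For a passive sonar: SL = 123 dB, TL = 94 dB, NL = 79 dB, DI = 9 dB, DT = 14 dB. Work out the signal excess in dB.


SE = SL - TL - NL + DI - DT = 123 - 94 - 79 + 9 - 14 = -55

-55 dB


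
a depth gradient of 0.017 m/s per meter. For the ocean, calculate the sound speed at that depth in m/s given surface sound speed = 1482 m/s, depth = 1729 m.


c = 1482 + 0.017 * 1729 = 1511.393

1511.393 m/s


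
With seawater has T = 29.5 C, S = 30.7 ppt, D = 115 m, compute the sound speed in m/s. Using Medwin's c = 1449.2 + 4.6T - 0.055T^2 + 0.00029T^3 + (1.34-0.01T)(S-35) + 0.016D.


c = 1449.2 + 4.6*29.5 - 0.055*29.5^2 + 0.00029*29.5^3 + (1.34 - 0.01*29.5)*(30.7 - 35) + 0.016*115 = 1541.83

1541.83 m/s


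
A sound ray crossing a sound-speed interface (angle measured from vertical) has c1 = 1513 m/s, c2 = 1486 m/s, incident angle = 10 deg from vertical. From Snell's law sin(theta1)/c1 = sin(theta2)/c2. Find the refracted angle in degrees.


9.82 deg


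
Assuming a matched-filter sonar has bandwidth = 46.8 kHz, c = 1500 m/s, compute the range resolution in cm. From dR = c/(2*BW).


dR = c/(2*BW) = 1500 / (2 * 46.8e3) = 0.016 m = 1.6 cm

1.6 cm


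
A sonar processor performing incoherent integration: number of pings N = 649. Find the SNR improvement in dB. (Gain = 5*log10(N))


Gain = 5*log10(649) = 14.06

14.06 dB


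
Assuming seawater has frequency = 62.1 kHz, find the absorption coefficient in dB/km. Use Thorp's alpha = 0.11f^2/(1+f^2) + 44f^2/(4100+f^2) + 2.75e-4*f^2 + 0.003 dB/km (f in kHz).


22.5 dB/km


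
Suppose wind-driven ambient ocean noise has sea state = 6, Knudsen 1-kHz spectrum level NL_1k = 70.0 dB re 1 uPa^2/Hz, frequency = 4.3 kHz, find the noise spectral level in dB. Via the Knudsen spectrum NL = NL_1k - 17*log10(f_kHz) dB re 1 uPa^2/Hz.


NL = NL_1k - 17*log10(f_kHz) = 70.0 - 17*log10(4.3) = 70.0 - (10.77) = 59.23

59.23 dB


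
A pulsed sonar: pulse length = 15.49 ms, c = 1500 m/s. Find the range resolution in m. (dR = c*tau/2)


dR = c*tau/2 = 1500 * 15.49e-3 / 2 = 11.6175

11.6175 m


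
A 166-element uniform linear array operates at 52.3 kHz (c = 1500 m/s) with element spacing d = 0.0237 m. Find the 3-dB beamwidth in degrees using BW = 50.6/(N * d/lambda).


Step 1: lambda = 1500/52300 = 0.02868 m
Step 2: d/lambda = 0.0237/0.02868 = 0.8264
Step 3: BW = 50.6/(N * d/lambda) = 50.6/(166 * 0.8264) = 0.37

0.37 deg


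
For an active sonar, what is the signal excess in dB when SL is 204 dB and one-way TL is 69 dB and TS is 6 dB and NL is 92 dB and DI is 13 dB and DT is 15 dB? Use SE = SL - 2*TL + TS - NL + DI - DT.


SE = SL - 2*TL + TS - NL + DI - DT = 204 - 2*69 + (6) - 92 + 13 - 15 = -22

-22 dB


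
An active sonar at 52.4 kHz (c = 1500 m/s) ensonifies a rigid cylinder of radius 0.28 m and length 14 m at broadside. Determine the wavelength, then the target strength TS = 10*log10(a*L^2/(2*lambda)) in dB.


Step 1: lambda = c/f = 1500/52400 = 0.02863 m
Step 2: TS = 10*log10(a*L^2/(2*lambda)) = 10*log10(0.28*14^2/(2*0.02863)) = 29.82

29.82 dB


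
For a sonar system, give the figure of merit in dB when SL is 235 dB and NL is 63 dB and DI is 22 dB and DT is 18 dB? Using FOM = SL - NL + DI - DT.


FOM = SL - NL + DI - DT = 235 - 63 + 22 - 18 = 176

176 dB


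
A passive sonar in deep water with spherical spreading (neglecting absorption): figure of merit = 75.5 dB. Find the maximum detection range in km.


At max range FOM = TL, so 20*log10(R) = 75.5
R = 10^(75.5/20) = 5956.62 m = 5.96 km

5.96 km


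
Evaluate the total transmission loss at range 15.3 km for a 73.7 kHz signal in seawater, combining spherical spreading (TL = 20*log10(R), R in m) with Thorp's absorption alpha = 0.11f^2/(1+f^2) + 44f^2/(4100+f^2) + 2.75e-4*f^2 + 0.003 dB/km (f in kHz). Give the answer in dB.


491.9 dB


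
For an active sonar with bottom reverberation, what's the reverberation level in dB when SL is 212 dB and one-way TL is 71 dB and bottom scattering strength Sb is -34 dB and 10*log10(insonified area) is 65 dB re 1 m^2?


RL = SL - 2*TL + Sb + 10*log10(A) = 212 - 2*71 + (-34) + 65 = 101

101 dB


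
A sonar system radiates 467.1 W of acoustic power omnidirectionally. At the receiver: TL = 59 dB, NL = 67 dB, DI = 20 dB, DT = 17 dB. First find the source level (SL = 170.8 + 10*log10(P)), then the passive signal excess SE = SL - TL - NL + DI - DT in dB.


Step 1: SL = 170.8 + 10*log10(467.1) = 197.49 dB
Step 2: SE = SL - TL - NL + DI - DT = 197.49 - 59 - 67 + 20 - 17 = 74.49

74.49 dB


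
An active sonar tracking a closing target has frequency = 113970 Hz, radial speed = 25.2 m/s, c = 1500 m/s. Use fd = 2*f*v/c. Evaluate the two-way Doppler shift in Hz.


fd = 2*f*v/c = 2 * 113970 * 25.2 / 1500 = 3829.39

3829.39 Hz


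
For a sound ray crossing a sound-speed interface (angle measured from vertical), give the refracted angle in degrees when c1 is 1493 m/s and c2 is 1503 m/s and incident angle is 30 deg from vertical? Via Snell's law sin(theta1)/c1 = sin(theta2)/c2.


sin(theta2) = (c2/c1)*sin(theta1) = (1503/1493)*sin(30 deg) = 0.50335
theta2 = arcsin(0.50335) = 30.22

30.22 deg


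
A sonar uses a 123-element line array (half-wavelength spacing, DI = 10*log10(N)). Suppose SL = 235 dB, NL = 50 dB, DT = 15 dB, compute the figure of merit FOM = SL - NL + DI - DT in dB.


190.9 dB


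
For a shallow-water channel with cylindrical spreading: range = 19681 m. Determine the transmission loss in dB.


TL = 10*log10(19681) = 42.94

42.94 dB


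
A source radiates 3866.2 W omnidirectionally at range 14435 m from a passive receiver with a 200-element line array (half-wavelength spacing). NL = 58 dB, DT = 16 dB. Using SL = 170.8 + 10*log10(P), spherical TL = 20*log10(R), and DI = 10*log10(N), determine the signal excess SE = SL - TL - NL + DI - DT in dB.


Step 1: SL = 170.8 + 10*log10(3866.2) = 206.67 dB
Step 2: TL = 20*log10(14435) = 83.19 dB
Step 3: DI = 10*log10(200) = 23.01 dB
Step 4: SE = SL - TL - NL + DI - DT = 206.67 - 83.19 - 58 + 23.01 - 16 = 72.49

72.49 dB


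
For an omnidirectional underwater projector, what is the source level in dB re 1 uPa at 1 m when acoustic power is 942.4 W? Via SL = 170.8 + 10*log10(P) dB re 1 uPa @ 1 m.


200.54 dB


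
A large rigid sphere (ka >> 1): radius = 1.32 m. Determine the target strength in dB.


TS = 10*log10(1.32^2 / 4) = 10*log10(0.4356) = -3.61

-3.61 dB


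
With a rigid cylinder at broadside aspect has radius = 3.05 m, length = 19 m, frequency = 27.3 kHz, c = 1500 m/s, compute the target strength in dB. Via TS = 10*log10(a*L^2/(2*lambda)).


lambda = 1500/27300 = 0.05495 m
TS = 10*log10(3.05*19^2/(2*0.05495)) = 40.01

40.01 dB


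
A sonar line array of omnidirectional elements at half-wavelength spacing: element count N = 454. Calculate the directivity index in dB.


DI = 10*log10(454) = 26.57

26.57 dB


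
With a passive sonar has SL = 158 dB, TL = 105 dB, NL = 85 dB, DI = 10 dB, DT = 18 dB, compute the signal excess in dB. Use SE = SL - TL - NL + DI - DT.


SE = SL - TL - NL + DI - DT = 158 - 105 - 85 + 10 - 18 = -40

-40 dB


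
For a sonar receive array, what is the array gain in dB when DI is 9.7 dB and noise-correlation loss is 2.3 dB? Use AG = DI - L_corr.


AG = DI - L_corr = 9.7 - 2.3 = 7.4

7.4 dB


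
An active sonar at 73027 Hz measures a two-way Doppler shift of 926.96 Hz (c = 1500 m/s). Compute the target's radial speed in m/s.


9.52 m/s


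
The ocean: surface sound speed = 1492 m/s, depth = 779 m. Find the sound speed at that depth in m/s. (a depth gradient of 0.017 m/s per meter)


1505.243 m/s


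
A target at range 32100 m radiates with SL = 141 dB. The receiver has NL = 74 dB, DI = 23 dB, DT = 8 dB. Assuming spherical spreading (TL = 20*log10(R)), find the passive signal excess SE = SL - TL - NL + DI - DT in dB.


-8.13 dB


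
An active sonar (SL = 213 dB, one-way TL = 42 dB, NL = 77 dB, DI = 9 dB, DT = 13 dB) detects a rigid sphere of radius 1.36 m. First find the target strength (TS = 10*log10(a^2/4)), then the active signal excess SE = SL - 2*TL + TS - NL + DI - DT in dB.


Step 1: TS = 10*log10(1.36^2/4) = -3.35 dB
Step 2: SE = SL - 2*TL + TS - NL + DI - DT = 213 - 2*42 + (-3.35) - 77 + 9 - 13 = 44.65

44.65 dB


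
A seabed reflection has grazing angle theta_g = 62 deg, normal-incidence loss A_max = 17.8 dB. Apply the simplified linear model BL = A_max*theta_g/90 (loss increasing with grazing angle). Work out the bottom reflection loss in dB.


12.26 dB


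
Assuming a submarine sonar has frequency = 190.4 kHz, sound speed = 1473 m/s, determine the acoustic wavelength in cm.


0.77 cm


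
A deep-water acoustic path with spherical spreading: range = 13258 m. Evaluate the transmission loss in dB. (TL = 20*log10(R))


TL = 20*log10(13258) = 82.45

82.45 dB


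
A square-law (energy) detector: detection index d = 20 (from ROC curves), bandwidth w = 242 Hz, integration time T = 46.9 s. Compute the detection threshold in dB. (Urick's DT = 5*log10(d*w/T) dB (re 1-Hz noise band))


DT = 5*log10(d*w/T) = 5*log10(20 * 242 / 46.9) = 5*log10(103.2) = 10.07

10.07 dB


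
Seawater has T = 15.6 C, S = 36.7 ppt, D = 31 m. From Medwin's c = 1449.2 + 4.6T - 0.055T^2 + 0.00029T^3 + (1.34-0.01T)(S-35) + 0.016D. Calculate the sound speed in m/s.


c = 1449.2 + 4.6*15.6 - 0.055*15.6^2 + 0.00029*15.6^3 + (1.34 - 0.01*15.6)*(36.7 - 35) + 0.016*31 = 1511.18

1511.18 m/s


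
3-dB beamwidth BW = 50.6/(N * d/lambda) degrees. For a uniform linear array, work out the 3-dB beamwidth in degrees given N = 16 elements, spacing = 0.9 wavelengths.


3.51 deg


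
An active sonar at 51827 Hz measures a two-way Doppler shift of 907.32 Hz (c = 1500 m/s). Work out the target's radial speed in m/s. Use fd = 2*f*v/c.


From fd = 2*f*v/c, v = c*fd/(2*f) = 1500 * 907.32 / (2*51827) = 13.13

13.13 m/s


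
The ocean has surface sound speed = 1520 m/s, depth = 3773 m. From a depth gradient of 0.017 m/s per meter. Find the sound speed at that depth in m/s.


c = 1520 + 0.017 * 3773 = 1584.141

1584.141 m/s


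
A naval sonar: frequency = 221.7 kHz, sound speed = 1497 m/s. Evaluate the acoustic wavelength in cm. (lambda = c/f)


lambda = c/f = 1497 / 221700 = 0.0068 m = 0.68 cm

0.68 cm


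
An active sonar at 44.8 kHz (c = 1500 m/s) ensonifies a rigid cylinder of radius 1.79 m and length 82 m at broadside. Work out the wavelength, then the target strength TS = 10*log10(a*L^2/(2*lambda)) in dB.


Step 1: lambda = c/f = 1500/44800 = 0.03348 m
Step 2: TS = 10*log10(a*L^2/(2*lambda)) = 10*log10(1.79*82^2/(2*0.03348)) = 52.55

52.55 dB


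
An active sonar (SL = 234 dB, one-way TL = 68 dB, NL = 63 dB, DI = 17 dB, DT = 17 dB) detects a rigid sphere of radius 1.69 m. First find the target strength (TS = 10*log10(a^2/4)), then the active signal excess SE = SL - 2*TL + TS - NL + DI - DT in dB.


Step 1: TS = 10*log10(1.69^2/4) = -1.46 dB
Step 2: SE = SL - 2*TL + TS - NL + DI - DT = 234 - 2*68 + (-1.46) - 63 + 17 - 17 = 33.54

33.54 dB


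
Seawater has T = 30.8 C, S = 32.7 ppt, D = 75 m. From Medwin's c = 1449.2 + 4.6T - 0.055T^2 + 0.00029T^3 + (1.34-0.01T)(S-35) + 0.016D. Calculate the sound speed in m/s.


c = 1449.2 + 4.6*30.8 - 0.055*30.8^2 + 0.00029*30.8^3 + (1.34 - 0.01*30.8)*(32.7 - 35) + 0.016*75 = 1546.0

1546.0 m/s


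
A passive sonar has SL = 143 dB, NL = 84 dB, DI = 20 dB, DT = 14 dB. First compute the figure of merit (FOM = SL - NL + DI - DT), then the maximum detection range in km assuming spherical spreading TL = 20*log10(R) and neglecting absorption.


Step 1: FOM = SL - NL + DI - DT = 143 - 84 + 20 - 14 = 65 dB
Step 2: at max range FOM = TL = 20*log10(R), so R = 10^(65/20) = 1778.28 m = 1.78 km

1.78 km


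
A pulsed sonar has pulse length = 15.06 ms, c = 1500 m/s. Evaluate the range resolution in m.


dR = c*tau/2 = 1500 * 15.06e-3 / 2 = 11.295

11.295 m


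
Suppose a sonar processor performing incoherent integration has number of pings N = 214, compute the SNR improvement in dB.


11.65 dB


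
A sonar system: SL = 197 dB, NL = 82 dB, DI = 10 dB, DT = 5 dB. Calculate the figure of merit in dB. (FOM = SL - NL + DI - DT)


120 dB


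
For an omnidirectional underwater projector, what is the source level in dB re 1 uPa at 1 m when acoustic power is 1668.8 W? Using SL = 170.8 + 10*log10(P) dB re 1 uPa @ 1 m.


SL = 170.8 + 10*log10(1668.8) = 170.8 + 32.22 = 203.02

203.02 dB


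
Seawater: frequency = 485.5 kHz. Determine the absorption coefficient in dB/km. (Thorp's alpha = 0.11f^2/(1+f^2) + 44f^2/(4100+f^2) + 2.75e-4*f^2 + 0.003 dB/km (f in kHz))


f^2 = 235710.25
alpha = 0.11*235710.25/(1+235710.25) + 44*235710.25/(4100+235710.25) + 2.75e-4*235710.25 + 0.003 = 108.181

108.181 dB/km


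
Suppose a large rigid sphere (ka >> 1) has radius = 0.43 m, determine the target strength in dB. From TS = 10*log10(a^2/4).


-13.35 dB


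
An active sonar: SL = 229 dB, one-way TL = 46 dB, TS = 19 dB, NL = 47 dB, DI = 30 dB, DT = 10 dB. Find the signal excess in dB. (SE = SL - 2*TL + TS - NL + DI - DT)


SE = SL - 2*TL + TS - NL + DI - DT = 229 - 2*46 + (19) - 47 + 30 - 10 = 129

129 dB


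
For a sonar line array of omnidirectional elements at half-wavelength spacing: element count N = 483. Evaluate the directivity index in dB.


DI = 10*log10(483) = 26.84

26.84 dB


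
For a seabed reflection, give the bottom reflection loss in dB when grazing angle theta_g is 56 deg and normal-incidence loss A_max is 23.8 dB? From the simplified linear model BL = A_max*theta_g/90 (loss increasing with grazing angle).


BL = A_max * theta_g / 90 = 23.8 * 56 / 90 = 14.81

14.81 dB


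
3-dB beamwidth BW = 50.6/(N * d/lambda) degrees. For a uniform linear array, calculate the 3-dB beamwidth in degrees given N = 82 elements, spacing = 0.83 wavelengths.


BW = 50.6 / (82 * 0.83) = 50.6 / 68.06 = 0.74

0.74 deg


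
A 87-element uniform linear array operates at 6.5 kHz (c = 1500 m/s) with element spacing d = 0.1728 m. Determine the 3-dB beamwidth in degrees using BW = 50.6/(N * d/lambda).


Step 1: lambda = 1500/6500 = 0.23077 m
Step 2: d/lambda = 0.1728/0.23077 = 0.7488
Step 3: BW = 50.6/(N * d/lambda) = 50.6/(87 * 0.7488) = 0.78

0.78 deg


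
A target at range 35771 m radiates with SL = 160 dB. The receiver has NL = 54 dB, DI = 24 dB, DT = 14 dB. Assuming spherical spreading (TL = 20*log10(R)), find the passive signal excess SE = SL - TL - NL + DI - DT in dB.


24.93 dB


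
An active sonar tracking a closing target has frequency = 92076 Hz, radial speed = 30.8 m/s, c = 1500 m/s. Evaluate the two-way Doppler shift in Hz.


fd = 2*f*v/c = 2 * 92076 * 30.8 / 1500 = 3781.25

3781.25 Hz


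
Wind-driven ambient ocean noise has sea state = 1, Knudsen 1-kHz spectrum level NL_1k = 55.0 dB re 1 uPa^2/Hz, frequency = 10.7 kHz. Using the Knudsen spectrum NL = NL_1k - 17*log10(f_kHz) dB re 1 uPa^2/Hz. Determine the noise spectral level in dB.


NL = NL_1k - 17*log10(f_kHz) = 55.0 - 17*log10(10.7) = 55.0 - (17.5) = 37.5

37.5 dB


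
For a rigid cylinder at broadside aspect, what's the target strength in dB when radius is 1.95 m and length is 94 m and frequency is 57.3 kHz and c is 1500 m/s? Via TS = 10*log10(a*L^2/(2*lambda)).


55.17 dB


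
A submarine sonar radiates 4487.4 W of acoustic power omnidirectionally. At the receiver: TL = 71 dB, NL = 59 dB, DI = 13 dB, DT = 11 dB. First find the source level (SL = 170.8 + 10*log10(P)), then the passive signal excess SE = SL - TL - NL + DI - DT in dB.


Step 1: SL = 170.8 + 10*log10(4487.4) = 207.32 dB
Step 2: SE = SL - TL - NL + DI - DT = 207.32 - 71 - 59 + 13 - 11 = 79.32

79.32 dB


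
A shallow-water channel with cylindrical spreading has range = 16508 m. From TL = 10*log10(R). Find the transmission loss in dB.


TL = 10*log10(16508) = 42.18

42.18 dB


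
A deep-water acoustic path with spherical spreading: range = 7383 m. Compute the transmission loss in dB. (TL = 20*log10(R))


TL = 20*log10(7383) = 77.36

77.36 dB


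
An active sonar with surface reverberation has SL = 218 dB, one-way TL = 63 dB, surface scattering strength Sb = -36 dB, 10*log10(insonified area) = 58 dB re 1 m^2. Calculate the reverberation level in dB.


114 dB


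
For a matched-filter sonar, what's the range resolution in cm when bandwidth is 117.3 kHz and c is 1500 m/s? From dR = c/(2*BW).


dR = c/(2*BW) = 1500 / (2 * 117.3e3) = 0.0064 m = 0.64 cm

0.64 cm


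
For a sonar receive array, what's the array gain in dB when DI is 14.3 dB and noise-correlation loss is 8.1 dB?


AG = DI - L_corr = 14.3 - 8.1 = 6.2

6.2 dB


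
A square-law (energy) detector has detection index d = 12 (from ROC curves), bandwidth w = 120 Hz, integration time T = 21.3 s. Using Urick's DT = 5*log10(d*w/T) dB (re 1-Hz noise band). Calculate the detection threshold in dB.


DT = 5*log10(d*w/T) = 5*log10(12 * 120 / 21.3) = 5*log10(67.61) = 9.15

9.15 dB


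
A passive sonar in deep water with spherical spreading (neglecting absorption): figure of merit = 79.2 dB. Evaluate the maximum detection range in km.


At max range FOM = TL, so 20*log10(R) = 79.2
R = 10^(79.2/20) = 9120.11 m = 9.12 km

9.12 km


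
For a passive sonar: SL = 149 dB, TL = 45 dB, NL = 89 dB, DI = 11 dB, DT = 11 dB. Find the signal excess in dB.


15 dB


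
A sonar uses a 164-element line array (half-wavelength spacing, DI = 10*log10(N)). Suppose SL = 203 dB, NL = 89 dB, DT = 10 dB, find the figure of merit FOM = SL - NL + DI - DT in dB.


Step 1: DI = 10*log10(164) = 22.15 dB
Step 2: FOM = SL - NL + DI - DT = 203 - 89 + 22.15 - 10 = 126.15

126.15 dB


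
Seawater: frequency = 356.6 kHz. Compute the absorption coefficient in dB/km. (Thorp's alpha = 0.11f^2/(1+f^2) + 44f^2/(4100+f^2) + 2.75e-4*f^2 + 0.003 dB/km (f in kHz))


f^2 = 127163.56
alpha = 0.11*127163.56/(1+127163.56) + 44*127163.56/(4100+127163.56) + 2.75e-4*127163.56 + 0.003 = 77.709

77.709 dB/km


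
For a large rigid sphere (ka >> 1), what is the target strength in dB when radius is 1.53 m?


-2.33 dB


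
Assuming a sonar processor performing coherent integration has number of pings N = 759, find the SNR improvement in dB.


28.8 dB


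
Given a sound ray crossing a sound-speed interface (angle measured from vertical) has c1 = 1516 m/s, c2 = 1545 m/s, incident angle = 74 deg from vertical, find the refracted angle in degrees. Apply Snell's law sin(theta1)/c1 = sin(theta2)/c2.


78.42 deg


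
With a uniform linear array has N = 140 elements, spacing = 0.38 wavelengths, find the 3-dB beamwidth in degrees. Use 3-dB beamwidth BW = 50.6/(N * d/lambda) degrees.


BW = 50.6 / (140 * 0.38) = 50.6 / 53.2 = 0.95

0.95 deg


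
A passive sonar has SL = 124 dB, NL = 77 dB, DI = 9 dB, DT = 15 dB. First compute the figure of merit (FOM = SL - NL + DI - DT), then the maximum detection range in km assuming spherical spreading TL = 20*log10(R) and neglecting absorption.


Step 1: FOM = SL - NL + DI - DT = 124 - 77 + 9 - 15 = 41 dB
Step 2: at max range FOM = TL = 20*log10(R), so R = 10^(41/20) = 112.2 m = 0.11 km

0.11 km


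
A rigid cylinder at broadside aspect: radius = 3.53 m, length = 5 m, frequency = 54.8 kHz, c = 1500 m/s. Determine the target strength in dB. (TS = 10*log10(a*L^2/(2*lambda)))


32.07 dB


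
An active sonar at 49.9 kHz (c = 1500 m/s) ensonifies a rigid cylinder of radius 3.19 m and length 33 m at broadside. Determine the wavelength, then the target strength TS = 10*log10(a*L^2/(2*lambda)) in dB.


Step 1: lambda = c/f = 1500/49900 = 0.03006 m
Step 2: TS = 10*log10(a*L^2/(2*lambda)) = 10*log10(3.19*33^2/(2*0.03006)) = 47.62

47.62 dB


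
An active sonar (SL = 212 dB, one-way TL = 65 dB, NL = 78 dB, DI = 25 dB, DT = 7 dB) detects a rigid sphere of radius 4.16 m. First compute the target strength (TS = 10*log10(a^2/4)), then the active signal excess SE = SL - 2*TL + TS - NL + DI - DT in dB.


Step 1: TS = 10*log10(4.16^2/4) = 6.36 dB
Step 2: SE = SL - 2*TL + TS - NL + DI - DT = 212 - 2*65 + (6.36) - 78 + 25 - 7 = 28.36

28.36 dB


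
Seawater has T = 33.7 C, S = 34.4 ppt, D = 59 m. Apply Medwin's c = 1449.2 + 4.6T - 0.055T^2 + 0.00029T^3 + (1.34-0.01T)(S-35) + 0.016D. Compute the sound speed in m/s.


c = 1449.2 + 4.6*33.7 - 0.055*33.7^2 + 0.00029*33.7^3 + (1.34 - 0.01*33.7)*(34.4 - 35) + 0.016*59 = 1553.2

1553.2 m/s


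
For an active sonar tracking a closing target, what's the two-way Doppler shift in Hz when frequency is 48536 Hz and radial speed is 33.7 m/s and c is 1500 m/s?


fd = 2*f*v/c = 2 * 48536 * 33.7 / 1500 = 2180.88

2180.88 Hz


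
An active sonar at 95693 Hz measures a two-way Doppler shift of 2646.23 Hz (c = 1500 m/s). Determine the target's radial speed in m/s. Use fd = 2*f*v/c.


From fd = 2*f*v/c, v = c*fd/(2*f) = 1500 * 2646.23 / (2*95693) = 20.74

20.74 m/s


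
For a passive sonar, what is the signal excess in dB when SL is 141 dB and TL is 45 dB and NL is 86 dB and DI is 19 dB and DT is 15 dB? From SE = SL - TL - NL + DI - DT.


14 dB


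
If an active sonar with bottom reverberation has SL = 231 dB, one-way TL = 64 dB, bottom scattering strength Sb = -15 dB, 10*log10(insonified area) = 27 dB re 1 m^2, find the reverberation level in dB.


RL = SL - 2*TL + Sb + 10*log10(A) = 231 - 2*64 + (-15) + 27 = 115

115 dB


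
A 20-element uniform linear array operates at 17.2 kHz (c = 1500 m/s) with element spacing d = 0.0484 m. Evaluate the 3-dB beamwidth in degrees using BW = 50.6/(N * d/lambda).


Step 1: lambda = 1500/17200 = 0.08721 m
Step 2: d/lambda = 0.0484/0.08721 = 0.555
Step 3: BW = 50.6/(N * d/lambda) = 50.6/(20 * 0.555) = 4.56

4.56 deg


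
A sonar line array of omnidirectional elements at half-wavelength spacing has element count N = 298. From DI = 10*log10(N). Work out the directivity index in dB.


24.74 dB


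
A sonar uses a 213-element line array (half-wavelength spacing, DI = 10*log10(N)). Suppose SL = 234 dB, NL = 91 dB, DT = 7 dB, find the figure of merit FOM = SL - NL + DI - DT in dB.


159.28 dB


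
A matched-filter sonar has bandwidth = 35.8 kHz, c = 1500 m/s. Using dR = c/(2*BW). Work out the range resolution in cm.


2.09 cm


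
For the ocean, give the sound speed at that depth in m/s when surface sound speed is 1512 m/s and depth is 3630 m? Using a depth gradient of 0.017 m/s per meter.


c = 1512 + 0.017 * 3630 = 1573.71

1573.71 m/s


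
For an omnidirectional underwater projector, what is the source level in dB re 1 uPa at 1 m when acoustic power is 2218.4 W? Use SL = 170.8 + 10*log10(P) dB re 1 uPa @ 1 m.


204.26 dB


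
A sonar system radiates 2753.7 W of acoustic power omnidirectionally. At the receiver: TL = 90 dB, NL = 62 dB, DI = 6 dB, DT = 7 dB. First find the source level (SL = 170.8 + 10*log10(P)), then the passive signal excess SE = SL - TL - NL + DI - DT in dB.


Step 1: SL = 170.8 + 10*log10(2753.7) = 205.2 dB
Step 2: SE = SL - TL - NL + DI - DT = 205.2 - 90 - 62 + 6 - 7 = 52.2

52.2 dB


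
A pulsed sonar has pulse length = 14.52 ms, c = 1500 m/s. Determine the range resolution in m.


10.89 m


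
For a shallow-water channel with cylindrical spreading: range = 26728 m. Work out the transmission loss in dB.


44.27 dB


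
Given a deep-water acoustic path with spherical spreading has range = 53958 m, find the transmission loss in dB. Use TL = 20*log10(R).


94.64 dB


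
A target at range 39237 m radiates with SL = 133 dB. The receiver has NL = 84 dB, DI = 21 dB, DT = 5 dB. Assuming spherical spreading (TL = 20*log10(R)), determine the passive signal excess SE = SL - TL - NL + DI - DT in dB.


Step 1: TL = 20*log10(39237) = 91.87 dB
Step 2: SE = 133 - 91.87 - 84 + 21 - 5 = -26.87

-26.87 dB


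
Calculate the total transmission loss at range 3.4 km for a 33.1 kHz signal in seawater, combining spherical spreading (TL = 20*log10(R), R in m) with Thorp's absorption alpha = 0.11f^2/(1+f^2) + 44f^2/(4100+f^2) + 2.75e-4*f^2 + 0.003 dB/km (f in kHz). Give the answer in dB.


103.58 dB


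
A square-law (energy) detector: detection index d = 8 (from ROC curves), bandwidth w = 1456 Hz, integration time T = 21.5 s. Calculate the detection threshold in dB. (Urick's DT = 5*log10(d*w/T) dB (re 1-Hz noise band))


DT = 5*log10(d*w/T) = 5*log10(8 * 1456 / 21.5) = 5*log10(541.77) = 13.67

13.67 dB


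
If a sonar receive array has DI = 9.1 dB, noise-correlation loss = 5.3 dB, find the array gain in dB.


AG = DI - L_corr = 9.1 - 5.3 = 3.8

3.8 dB


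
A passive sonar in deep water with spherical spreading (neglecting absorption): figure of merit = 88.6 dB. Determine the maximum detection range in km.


26.92 km


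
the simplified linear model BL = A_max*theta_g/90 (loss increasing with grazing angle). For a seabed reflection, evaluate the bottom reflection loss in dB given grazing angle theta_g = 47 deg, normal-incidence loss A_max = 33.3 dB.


17.39 dB


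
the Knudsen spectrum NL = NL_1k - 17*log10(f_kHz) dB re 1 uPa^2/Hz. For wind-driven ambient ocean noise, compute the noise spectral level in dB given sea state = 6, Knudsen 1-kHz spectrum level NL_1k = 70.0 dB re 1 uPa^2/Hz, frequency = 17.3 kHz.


48.95 dB


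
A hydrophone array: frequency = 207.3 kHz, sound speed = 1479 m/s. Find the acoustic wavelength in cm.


lambda = c/f = 1479 / 207300 = 0.0071 m = 0.71 cm

0.71 cm


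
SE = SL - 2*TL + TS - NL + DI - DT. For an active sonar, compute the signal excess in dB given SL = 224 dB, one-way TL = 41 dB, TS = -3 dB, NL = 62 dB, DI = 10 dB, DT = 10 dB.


SE = SL - 2*TL + TS - NL + DI - DT = 224 - 2*41 + (-3) - 62 + 10 - 10 = 77

77 dB


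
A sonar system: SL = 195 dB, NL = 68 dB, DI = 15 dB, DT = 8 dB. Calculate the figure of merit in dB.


FOM = SL - NL + DI - DT = 195 - 68 + 15 - 8 = 134

134 dB


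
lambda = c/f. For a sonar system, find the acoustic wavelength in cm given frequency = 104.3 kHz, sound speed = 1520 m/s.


lambda = c/f = 1520 / 104300 = 0.0146 m = 1.46 cm

1.46 cm


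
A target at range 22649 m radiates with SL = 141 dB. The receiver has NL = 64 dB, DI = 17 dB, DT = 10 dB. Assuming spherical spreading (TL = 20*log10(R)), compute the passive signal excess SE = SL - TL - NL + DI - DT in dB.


-3.1 dB


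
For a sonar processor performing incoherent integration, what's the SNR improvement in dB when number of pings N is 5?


Gain = 5*log10(5) = 3.49

3.49 dB


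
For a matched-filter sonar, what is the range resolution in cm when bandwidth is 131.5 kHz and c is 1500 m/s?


dR = c/(2*BW) = 1500 / (2 * 131.5e3) = 0.0057 m = 0.57 cm

0.57 cm


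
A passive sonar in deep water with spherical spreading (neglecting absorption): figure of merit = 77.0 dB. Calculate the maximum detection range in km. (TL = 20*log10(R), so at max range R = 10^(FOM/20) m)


7.08 km


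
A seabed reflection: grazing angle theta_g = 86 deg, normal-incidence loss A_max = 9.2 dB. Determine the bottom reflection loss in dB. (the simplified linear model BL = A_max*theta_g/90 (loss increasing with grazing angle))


BL = A_max * theta_g / 90 = 9.2 * 86 / 90 = 8.79

8.79 dB


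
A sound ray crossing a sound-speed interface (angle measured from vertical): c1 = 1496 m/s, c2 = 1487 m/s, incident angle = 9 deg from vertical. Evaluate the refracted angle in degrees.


8.95 deg


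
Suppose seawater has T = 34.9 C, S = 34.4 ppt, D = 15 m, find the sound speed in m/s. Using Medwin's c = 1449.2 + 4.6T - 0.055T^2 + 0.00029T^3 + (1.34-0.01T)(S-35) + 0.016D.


c = 1449.2 + 4.6*34.9 - 0.055*34.9^2 + 0.00029*34.9^3 + (1.34 - 0.01*34.9)*(34.4 - 35) + 0.016*15 = 1554.72

1554.72 m/s


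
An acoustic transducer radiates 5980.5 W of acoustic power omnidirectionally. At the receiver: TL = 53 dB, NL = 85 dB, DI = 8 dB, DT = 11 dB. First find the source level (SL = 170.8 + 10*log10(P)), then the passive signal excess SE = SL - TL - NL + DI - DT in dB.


Step 1: SL = 170.8 + 10*log10(5980.5) = 208.57 dB
Step 2: SE = SL - TL - NL + DI - DT = 208.57 - 53 - 85 + 8 - 11 = 67.57

67.57 dB


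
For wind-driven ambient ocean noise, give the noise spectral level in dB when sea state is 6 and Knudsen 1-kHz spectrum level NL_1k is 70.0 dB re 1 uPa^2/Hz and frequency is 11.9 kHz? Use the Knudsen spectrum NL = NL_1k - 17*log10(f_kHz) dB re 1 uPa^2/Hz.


NL = NL_1k - 17*log10(f_kHz) = 70.0 - 17*log10(11.9) = 70.0 - (18.28) = 51.72

51.72 dB


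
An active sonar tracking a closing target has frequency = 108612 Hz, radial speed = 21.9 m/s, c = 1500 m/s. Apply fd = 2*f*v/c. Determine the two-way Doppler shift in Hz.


3171.47 Hz


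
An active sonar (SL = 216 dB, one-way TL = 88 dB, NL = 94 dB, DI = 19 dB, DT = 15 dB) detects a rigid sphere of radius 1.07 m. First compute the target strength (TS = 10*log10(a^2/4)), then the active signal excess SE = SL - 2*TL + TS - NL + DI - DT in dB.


Step 1: TS = 10*log10(1.07^2/4) = -5.43 dB
Step 2: SE = SL - 2*TL + TS - NL + DI - DT = 216 - 2*88 + (-5.43) - 94 + 19 - 15 = -55.43

-55.43 dB


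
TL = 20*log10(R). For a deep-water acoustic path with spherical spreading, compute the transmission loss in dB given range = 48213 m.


TL = 20*log10(48213) = 93.66

93.66 dB


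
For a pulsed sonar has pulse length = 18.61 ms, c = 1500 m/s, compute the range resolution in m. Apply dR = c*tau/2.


13.9575 m


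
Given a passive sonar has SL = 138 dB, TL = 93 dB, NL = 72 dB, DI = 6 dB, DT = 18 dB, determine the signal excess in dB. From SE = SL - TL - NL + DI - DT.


SE = SL - TL - NL + DI - DT = 138 - 93 - 72 + 6 - 18 = -39

-39 dB


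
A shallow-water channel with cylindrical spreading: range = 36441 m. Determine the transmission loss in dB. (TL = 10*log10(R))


TL = 10*log10(36441) = 45.62

45.62 dB


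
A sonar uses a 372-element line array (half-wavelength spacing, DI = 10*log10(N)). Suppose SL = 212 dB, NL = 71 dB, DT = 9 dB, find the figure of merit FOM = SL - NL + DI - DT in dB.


Step 1: DI = 10*log10(372) = 25.71 dB
Step 2: FOM = SL - NL + DI - DT = 212 - 71 + 25.71 - 9 = 157.71

157.71 dB


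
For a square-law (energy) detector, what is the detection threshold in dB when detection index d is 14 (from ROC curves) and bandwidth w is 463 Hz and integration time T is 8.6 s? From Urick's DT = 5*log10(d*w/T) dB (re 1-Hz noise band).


DT = 5*log10(d*w/T) = 5*log10(14 * 463 / 8.6) = 5*log10(753.72) = 14.39

14.39 dB


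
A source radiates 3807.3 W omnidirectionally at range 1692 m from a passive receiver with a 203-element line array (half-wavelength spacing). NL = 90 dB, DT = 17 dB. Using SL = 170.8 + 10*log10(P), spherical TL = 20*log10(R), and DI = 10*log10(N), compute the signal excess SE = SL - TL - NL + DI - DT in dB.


Step 1: SL = 170.8 + 10*log10(3807.3) = 206.61 dB
Step 2: TL = 20*log10(1692) = 64.57 dB
Step 3: DI = 10*log10(203) = 23.07 dB
Step 4: SE = SL - TL - NL + DI - DT = 206.61 - 64.57 - 90 + 23.07 - 17 = 58.11

58.11 dB


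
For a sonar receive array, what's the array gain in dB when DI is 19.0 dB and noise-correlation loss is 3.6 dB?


15.4 dB


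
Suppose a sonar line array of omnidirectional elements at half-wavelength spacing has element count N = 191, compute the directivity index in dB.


22.81 dB


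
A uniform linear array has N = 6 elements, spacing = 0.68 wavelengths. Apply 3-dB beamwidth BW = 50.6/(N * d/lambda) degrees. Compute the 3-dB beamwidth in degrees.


12.4 deg


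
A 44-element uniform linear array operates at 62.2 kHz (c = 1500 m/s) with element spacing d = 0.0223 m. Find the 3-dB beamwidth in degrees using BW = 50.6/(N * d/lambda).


Step 1: lambda = 1500/62200 = 0.02412 m
Step 2: d/lambda = 0.0223/0.02412 = 0.9245
Step 3: BW = 50.6/(N * d/lambda) = 50.6/(44 * 0.9245) = 1.24

1.24 deg


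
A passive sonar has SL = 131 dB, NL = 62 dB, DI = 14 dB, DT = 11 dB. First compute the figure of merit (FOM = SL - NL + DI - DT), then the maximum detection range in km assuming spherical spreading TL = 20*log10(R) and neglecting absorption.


Step 1: FOM = SL - NL + DI - DT = 131 - 62 + 14 - 11 = 72 dB
Step 2: at max range FOM = TL = 20*log10(R), so R = 10^(72/20) = 3981.07 m = 3.98 km

3.98 km


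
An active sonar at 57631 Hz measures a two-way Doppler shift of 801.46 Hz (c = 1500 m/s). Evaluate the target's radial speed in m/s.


From fd = 2*f*v/c, v = c*fd/(2*f) = 1500 * 801.46 / (2*57631) = 10.43

10.43 m/s


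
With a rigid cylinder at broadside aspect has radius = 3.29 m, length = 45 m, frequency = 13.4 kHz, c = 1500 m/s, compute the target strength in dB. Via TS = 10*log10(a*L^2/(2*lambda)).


lambda = 1500/13400 = 0.11194 m
TS = 10*log10(3.29*45^2/(2*0.11194)) = 44.74

44.74 dB


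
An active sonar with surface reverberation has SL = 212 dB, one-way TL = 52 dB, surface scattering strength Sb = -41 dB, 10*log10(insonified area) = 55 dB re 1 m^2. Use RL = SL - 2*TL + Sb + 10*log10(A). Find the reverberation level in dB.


RL = SL - 2*TL + Sb + 10*log10(A) = 212 - 2*52 + (-41) + 55 = 122

122 dB


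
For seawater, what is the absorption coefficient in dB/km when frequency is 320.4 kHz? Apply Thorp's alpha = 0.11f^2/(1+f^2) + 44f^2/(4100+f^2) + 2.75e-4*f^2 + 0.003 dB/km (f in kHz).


f^2 = 102656.16
alpha = 0.11*102656.16/(1+102656.16) + 44*102656.16/(4100+102656.16) + 2.75e-4*102656.16 + 0.003 = 70.654

70.654 dB/km


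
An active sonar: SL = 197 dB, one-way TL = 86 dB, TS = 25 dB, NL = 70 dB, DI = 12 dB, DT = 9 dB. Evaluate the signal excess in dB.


-17 dB


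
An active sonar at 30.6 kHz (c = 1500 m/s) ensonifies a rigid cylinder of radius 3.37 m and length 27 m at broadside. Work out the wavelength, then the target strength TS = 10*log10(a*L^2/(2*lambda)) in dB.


Step 1: lambda = c/f = 1500/30600 = 0.04902 m
Step 2: TS = 10*log10(a*L^2/(2*lambda)) = 10*log10(3.37*27^2/(2*0.04902)) = 43.99

43.99 dB


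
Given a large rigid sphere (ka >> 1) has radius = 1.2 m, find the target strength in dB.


-4.44 dB


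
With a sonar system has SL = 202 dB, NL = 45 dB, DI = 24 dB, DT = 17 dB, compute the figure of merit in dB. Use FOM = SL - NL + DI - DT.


FOM = SL - NL + DI - DT = 202 - 45 + 24 - 17 = 164

164 dB


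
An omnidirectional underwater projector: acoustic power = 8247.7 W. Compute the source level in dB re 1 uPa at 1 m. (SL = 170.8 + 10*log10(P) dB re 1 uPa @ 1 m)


209.96 dB


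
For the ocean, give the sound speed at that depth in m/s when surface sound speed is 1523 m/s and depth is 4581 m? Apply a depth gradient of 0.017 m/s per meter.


c = 1523 + 0.017 * 4581 = 1600.877

1600.877 m/s


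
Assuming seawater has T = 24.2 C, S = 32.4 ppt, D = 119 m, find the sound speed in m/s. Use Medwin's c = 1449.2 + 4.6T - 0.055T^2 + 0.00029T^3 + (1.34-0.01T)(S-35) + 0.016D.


c = 1449.2 + 4.6*24.2 - 0.055*24.2^2 + 0.00029*24.2^3 + (1.34 - 0.01*24.2)*(32.4 - 35) + 0.016*119 = 1531.47

1531.47 m/s


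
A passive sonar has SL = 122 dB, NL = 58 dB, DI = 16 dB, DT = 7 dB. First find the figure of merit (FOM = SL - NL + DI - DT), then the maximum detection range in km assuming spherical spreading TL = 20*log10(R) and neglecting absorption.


Step 1: FOM = SL - NL + DI - DT = 122 - 58 + 16 - 7 = 73 dB
Step 2: at max range FOM = TL = 20*log10(R), so R = 10^(73/20) = 4466.84 m = 4.47 km

4.47 km


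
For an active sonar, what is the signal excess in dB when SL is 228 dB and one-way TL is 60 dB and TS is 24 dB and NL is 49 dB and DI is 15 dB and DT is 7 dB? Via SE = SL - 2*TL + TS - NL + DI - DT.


91 dB


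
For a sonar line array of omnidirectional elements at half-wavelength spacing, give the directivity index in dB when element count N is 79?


18.98 dB


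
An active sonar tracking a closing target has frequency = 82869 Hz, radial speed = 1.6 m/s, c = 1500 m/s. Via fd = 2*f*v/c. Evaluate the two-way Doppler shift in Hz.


fd = 2*f*v/c = 2 * 82869 * 1.6 / 1500 = 176.79

176.79 Hz


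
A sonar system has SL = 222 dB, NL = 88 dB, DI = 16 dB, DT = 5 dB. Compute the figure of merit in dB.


145 dB


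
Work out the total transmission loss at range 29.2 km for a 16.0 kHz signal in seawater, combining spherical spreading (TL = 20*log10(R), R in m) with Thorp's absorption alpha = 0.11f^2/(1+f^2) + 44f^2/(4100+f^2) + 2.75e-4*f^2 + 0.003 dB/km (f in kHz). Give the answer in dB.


Step 1 (Thorp): alpha = 0.11*256.0/(1+256.0) + 44*256.0/(4100+256.0) + 2.75e-4*256.0 + 0.003 = 2.7688 dB/km
Step 2: TL_spread = 20*log10(29200) = 89.31 dB
Step 3: TL_abs = alpha*R = 2.7688 * 29.2 = 80.85 dB
Step 4: TL_total = 89.31 + 80.85 = 170.16

170.16 dB


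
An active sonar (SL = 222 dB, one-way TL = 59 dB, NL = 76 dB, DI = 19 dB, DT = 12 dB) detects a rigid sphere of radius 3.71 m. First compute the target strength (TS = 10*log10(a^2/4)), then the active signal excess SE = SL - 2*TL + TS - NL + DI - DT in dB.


Step 1: TS = 10*log10(3.71^2/4) = 5.37 dB
Step 2: SE = SL - 2*TL + TS - NL + DI - DT = 222 - 2*59 + (5.37) - 76 + 19 - 12 = 40.37

40.37 dB
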